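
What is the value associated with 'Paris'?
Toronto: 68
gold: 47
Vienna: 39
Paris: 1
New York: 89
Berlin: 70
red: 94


Looking up key 'Paris'
Value: 1

1


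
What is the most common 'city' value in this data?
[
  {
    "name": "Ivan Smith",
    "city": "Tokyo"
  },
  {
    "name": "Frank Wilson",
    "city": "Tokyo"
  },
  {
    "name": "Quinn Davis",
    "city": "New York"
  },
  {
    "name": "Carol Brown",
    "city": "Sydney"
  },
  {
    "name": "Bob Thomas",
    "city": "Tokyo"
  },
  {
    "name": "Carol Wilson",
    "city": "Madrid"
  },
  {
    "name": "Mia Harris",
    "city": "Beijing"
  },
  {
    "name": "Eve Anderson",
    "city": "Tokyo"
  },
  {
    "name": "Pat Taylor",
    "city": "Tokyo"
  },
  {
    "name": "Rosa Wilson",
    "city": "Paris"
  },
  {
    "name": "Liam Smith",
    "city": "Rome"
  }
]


Counting 'city' values across 11 records:

  Tokyo: 5 #####
  New York: 1 #
  Sydney: 1 #
  Madrid: 1 #
  Beijing: 1 #
  Paris: 1 #
  Rome: 1 #

Most common: Tokyo (5 times)

Tokyo (5 times)


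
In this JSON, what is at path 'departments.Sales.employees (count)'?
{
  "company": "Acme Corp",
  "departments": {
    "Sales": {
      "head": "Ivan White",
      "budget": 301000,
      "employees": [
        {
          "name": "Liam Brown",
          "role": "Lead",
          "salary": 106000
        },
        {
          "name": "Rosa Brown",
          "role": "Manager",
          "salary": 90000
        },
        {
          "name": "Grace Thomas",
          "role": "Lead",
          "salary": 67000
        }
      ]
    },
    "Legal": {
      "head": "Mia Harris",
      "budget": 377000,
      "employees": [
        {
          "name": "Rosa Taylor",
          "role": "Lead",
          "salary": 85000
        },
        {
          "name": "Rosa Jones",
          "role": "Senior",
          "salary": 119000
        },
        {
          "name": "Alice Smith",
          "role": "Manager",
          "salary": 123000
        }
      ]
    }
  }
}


Path: departments.Sales.employees (count)

Navigate:
  -> departments
  -> Sales
  -> employees (array, length 3)

3


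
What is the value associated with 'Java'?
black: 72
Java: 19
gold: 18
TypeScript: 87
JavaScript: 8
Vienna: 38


Looking up key 'Java'
Value: 19

19


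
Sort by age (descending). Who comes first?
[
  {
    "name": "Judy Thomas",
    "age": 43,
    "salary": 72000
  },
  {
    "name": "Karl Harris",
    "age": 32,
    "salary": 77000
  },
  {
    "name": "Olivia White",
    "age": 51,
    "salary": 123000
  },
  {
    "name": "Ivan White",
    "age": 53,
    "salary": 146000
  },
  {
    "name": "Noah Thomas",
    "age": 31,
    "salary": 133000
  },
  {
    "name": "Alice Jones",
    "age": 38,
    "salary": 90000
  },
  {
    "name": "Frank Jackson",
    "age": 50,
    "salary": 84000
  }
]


Sort by: age (descending)

Sorted order:
  1. Ivan White (age = 53)
  2. Olivia White (age = 51)
  3. Frank Jackson (age = 50)
  4. Judy Thomas (age = 43)
  5. Alice Jones (age = 38)
  6. Karl Harris (age = 32)
  7. Noah Thomas (age = 31)

First: Ivan White

Ivan White


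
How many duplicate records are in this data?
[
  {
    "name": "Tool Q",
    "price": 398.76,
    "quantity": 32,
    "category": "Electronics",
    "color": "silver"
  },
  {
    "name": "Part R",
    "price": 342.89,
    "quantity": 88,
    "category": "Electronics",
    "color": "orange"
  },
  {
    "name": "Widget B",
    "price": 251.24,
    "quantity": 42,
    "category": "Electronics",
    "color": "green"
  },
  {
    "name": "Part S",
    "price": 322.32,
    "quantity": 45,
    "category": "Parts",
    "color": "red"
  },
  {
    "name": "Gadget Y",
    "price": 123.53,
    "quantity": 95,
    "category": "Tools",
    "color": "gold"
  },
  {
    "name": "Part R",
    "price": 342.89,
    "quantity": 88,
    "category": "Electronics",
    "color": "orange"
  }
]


Checking 6 records for duplicates:

  Row 1: Tool Q ($398.76, qty 32)
  Row 2: Part R ($342.89, qty 88)
  Row 3: Widget B ($251.24, qty 42)
  Row 4: Part S ($322.32, qty 45)
  Row 5: Gadget Y ($123.53, qty 95)
  Row 6: Part R ($342.89, qty 88) <-- DUPLICATE

Duplicates found: 1
Unique records: 5

1 duplicates, 5 unique


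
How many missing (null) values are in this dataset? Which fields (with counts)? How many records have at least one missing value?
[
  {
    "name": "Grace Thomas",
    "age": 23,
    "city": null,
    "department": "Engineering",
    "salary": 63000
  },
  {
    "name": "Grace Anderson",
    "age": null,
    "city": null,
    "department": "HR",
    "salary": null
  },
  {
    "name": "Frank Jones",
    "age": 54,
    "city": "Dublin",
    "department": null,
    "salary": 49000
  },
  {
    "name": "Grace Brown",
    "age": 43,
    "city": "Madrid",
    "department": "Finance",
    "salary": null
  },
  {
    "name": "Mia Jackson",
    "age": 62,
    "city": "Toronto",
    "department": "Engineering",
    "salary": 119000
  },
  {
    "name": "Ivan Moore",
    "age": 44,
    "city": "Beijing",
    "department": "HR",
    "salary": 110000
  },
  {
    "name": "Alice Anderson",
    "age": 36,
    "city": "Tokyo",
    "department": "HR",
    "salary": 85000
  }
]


Checking for missing (null) values in 7 records:

  Grace Thomas: city
  Grace Anderson: age, city, salary
  Frank Jones: department
  Grace Brown: salary
  Mia Jackson: complete
  Ivan Moore: complete
  Alice Anderson: complete

Per field:
  name: 0 missing
  age: 1 missing
  city: 2 missing
  department: 1 missing
  salary: 2 missing

Total missing values: 6
Records with any missing: 4

6 missing values (age: 1, city: 2, department: 1, salary: 2); 4 incomplete records


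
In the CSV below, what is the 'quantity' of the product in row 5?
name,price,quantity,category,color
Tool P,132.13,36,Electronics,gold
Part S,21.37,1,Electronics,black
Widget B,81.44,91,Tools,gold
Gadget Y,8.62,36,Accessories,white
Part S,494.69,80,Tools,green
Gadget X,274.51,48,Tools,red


Query: Row 5 ('Part S'), column 'quantity'
Value: 80

80


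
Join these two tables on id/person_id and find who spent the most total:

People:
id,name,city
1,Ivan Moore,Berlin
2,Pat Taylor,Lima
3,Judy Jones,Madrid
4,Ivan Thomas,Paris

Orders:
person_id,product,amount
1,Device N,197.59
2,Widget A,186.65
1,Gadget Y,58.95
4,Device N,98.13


Join on: people.id = orders.person_id

Joined rows:
  Ivan Moore (Berlin) bought Device N for $197.59
  Pat Taylor (Lima) bought Widget A for $186.65
  Ivan Moore (Berlin) bought Gadget Y for $58.95
  Ivan Thomas (Paris) bought Device N for $98.13

Total per person:
  Ivan Moore: $256.54
  Pat Taylor: $186.65
  Ivan Thomas: $98.13

Top spender: Ivan Moore ($256.54)

Ivan Moore ($256.54)


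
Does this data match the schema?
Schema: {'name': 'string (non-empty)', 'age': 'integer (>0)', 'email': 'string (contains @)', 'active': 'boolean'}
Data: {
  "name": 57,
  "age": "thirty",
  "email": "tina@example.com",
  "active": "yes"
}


Validating each field against schema:
  name: FAIL (57 is not a string)
  age: FAIL ("thirty" is not an integer)
  email: OK (string with @)
  active: FAIL ("yes" is not a boolean)

Result: INVALID (3 errors: name, age, active)

INVALID (3 errors: name, age, active)


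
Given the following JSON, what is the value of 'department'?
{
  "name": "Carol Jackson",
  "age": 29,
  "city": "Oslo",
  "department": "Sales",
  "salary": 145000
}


Looking up field 'department'
Value: Sales

Sales


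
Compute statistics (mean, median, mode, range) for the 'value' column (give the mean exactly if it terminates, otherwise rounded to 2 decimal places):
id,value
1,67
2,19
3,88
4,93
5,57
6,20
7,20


Data: [67, 19, 88, 93, 57, 20, 20]
Count: 7
Sum: 364
Mean: 364/7 = 52
Sorted: [19, 20, 20, 57, 67, 88, 93]
Median: 57.0
Mode: 20 (2 times)
Range: 93 - 19 = 74
Min: 19, Max: 93

mean=52, median=57.0, mode=20, range=74


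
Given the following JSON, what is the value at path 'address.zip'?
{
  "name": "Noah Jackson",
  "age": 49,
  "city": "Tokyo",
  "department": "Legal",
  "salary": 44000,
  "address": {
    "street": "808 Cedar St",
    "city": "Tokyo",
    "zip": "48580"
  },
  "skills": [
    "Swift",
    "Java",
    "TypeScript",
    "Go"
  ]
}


Query: address.zip
Path: address -> zip
Value: 48580

48580


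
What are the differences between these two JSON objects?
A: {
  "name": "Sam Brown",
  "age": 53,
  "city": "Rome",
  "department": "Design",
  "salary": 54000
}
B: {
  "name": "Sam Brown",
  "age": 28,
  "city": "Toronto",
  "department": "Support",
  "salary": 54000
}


Comparing each field (in key order):
  name: same
  age: DIFFERENT
  city: DIFFERENT
  department: DIFFERENT
  salary: same
Differences:
  age: 53 -> 28
  city: Rome -> Toronto
  department: Design -> Support

3 field(s) changed

3 changes: age, city, department


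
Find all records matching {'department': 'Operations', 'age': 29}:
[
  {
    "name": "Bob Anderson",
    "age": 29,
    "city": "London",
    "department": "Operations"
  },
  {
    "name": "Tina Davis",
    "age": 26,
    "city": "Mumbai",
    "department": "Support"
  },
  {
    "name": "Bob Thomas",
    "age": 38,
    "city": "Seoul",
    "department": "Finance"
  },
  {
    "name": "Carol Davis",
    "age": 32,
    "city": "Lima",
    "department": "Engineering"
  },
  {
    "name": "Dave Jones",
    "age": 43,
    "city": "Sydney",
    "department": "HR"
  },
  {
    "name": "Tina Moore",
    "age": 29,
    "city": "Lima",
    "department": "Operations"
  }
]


Search criteria: {'department': 'Operations', 'age': 29}

Checking 6 records:
  Bob Anderson: {department: Operations, age: 29} <-- MATCH
  Tina Davis: {department: Support, age: 26}
  Bob Thomas: {department: Finance, age: 38}
  Carol Davis: {department: Engineering, age: 32}
  Dave Jones: {department: HR, age: 43}
  Tina Moore: {department: Operations, age: 29} <-- MATCH

Matches: ["Bob Anderson", "Tina Moore"]

["Bob Anderson", "Tina Moore"]


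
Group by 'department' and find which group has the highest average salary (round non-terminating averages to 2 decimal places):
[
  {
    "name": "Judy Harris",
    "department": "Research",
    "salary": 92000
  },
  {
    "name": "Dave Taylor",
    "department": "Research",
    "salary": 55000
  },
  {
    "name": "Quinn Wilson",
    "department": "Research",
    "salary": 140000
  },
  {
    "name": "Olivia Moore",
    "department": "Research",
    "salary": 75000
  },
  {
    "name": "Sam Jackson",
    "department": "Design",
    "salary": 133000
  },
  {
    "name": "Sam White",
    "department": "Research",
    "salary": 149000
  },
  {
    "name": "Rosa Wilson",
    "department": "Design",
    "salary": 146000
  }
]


Group by: department

Groups:
  Design: 2 people, avg salary = 279000/2 = $139500
  Research: 5 people, avg salary = 511000/5 = $102200

Highest average salary: Design ($139500)

Design ($139500)


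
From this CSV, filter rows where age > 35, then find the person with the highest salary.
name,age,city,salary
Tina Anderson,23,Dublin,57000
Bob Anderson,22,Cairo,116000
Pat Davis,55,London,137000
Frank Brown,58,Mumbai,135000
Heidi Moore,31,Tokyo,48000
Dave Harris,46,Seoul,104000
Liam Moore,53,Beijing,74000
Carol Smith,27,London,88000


Filter: age > 35
Sort by: salary (descending)

Filtered records (4):
  Pat Davis, age 55, salary $137000
  Frank Brown, age 58, salary $135000
  Dave Harris, age 46, salary $104000
  Liam Moore, age 53, salary $74000

Highest salary: Pat Davis ($137000)

Pat Davis


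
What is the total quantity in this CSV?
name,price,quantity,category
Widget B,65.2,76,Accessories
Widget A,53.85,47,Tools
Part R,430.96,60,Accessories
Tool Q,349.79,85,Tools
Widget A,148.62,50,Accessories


Computing total quantity:
Values: [76, 47, 60, 85, 50]
Sum = 318

318


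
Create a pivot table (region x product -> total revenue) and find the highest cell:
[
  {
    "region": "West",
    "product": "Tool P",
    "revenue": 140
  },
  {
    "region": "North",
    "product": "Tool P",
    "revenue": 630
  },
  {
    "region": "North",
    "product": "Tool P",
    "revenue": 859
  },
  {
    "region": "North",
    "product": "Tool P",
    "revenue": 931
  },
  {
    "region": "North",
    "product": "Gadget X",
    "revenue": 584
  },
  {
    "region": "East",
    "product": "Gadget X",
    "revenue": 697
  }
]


Pivot: region (rows) x product (columns) -> total revenue

     Gadget X      Tool P      
East           697             0  
North          584          2420  
West             0           140  

Highest: North / Tool P = $2420

North / Tool P = $2420


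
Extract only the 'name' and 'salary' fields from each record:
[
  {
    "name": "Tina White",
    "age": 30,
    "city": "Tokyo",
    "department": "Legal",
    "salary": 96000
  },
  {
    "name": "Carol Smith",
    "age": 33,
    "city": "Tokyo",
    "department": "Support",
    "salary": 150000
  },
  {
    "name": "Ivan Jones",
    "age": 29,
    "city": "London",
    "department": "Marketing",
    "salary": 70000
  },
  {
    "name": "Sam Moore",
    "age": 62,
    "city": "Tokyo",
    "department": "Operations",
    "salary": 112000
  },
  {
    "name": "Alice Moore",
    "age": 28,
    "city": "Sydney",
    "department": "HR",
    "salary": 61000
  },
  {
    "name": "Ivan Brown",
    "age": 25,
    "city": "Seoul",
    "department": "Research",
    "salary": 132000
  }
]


Original: 6 records with fields: name, age, city, department, salary
Keep: ['name', 'salary']
Drop: ['age', 'city', 'department']
Result: 6 records, 2 fields each

[
  {
    "name": "Tina White",
    "salary": 96000
  },
  {
    "name": "Carol Smith",
    "salary": 150000
  },
  {
    "name": "Ivan Jones",
    "salary": 70000
  },
  {
    "name": "Sam Moore",
    "salary": 112000
  },
  {
    "name": "Alice Moore",
    "salary": 61000
  },
  {
    "name": "Ivan Brown",
    "salary": 132000
  }
]


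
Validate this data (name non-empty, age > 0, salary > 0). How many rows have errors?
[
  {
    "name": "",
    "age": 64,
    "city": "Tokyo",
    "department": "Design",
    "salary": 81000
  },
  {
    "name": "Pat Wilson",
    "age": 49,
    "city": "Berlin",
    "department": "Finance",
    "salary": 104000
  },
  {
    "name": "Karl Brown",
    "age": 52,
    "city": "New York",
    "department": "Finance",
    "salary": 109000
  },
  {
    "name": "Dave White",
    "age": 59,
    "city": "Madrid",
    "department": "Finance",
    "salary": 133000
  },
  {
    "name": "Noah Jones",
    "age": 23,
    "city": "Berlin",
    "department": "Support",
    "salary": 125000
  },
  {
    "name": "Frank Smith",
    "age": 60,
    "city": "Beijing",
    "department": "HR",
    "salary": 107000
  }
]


Validating 6 records:
Rules: name non-empty, age > 0, salary > 0

  Row 1 (???): empty name
  Row 2 (Pat Wilson): OK
  Row 3 (Karl Brown): OK
  Row 4 (Dave White): OK
  Row 5 (Noah Jones): OK
  Row 6 (Frank Smith): OK

Total errors: 1

1 errors


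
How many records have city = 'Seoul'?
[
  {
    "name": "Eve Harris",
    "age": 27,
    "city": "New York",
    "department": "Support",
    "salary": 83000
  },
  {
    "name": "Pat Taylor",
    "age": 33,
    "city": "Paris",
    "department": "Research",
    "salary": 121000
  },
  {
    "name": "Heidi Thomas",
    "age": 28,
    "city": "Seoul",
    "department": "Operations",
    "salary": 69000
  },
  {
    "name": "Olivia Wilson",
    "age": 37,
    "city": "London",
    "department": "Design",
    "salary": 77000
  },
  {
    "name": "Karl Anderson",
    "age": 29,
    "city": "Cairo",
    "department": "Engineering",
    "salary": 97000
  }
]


Data: 5 records
Condition: city = 'Seoul'

Checking each record:
  Eve Harris: New York
  Pat Taylor: Paris
  Heidi Thomas: Seoul MATCH
  Olivia Wilson: London
  Karl Anderson: Cairo

Count: 1

1


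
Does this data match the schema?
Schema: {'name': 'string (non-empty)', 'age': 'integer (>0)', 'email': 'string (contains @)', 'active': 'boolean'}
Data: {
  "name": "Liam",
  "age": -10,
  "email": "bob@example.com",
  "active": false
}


Validating each field against schema:
  name: OK (non-empty string)
  age: FAIL (-10 is not > 0)
  email: OK (string with @)
  active: OK (boolean)

Result: INVALID (1 error: age)

INVALID (1 error: age)


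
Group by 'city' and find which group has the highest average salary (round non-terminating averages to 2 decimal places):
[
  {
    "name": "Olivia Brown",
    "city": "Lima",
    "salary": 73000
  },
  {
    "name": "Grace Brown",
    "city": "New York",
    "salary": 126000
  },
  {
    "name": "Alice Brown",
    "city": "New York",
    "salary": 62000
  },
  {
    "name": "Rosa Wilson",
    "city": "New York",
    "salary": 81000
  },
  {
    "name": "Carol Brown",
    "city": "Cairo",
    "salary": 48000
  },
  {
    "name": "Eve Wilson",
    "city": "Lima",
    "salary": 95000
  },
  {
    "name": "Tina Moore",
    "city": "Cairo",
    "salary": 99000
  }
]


Group by: city

Groups:
  Cairo: 2 people, avg salary = 147000/2 = $73500
  Lima: 2 people, avg salary = 168000/2 = $84000
  New York: 3 people, avg salary = 269000/3 ≈ $89666.67

Highest average salary: New York (≈$89666.67)

New York (≈$89666.67)


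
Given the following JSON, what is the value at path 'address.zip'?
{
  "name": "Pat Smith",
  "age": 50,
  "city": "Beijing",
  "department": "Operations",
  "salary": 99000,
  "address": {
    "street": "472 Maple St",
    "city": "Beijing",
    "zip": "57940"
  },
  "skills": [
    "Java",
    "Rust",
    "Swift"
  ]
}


Query: address.zip
Path: address -> zip
Value: 57940

57940


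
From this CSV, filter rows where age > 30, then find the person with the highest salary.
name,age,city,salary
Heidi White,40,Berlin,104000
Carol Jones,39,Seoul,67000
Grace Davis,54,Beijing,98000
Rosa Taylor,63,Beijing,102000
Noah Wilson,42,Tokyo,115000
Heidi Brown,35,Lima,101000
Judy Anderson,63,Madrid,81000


Filter: age > 30
Sort by: salary (descending)

Filtered records (7):
  Noah Wilson, age 42, salary $115000
  Heidi White, age 40, salary $104000
  Rosa Taylor, age 63, salary $102000
  Heidi Brown, age 35, salary $101000
  Grace Davis, age 54, salary $98000
  Judy Anderson, age 63, salary $81000
  Carol Jones, age 39, salary $67000

Highest salary: Noah Wilson ($115000)

Noah Wilson


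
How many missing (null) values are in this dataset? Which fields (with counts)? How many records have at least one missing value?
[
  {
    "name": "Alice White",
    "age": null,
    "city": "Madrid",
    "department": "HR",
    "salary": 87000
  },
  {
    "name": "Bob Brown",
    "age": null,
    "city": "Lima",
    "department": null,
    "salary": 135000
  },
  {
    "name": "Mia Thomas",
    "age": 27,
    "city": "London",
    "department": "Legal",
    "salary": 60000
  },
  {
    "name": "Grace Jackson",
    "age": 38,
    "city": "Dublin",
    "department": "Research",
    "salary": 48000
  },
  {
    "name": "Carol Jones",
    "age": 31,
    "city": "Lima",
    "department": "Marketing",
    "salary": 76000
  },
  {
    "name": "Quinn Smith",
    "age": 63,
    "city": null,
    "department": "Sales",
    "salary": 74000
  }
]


Checking for missing (null) values in 6 records:

  Alice White: age
  Bob Brown: age, department
  Mia Thomas: complete
  Grace Jackson: complete
  Carol Jones: complete
  Quinn Smith: city

Per field:
  name: 0 missing
  age: 2 missing
  city: 1 missing
  department: 1 missing
  salary: 0 missing

Total missing values: 4
Records with any missing: 3

4 missing values (age: 2, city: 1, department: 1); 3 incomplete records


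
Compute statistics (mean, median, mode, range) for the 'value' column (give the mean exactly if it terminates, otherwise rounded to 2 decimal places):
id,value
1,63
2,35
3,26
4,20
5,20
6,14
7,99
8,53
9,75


Data: [63, 35, 26, 20, 20, 14, 99, 53, 75]
Count: 9
Sum: 405
Mean: 405/9 = 45
Sorted: [14, 20, 20, 26, 35, 53, 63, 75, 99]
Median: 35.0
Mode: 20 (2 times)
Range: 99 - 14 = 85
Min: 14, Max: 99

mean=45, median=35.0, mode=20, range=85


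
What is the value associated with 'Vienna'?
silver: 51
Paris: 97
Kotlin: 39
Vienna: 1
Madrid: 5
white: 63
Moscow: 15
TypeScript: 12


Looking up key 'Vienna'
Value: 1

1


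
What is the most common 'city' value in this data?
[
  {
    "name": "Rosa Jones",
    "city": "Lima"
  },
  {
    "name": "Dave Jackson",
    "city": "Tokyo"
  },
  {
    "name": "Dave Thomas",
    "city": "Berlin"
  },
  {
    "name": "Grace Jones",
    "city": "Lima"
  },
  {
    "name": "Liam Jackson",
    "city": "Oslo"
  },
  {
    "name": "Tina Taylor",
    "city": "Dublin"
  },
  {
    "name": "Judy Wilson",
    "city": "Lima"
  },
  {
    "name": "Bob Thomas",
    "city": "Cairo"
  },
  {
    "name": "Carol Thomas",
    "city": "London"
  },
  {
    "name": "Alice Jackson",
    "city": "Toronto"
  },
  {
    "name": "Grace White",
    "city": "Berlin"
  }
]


Counting 'city' values across 11 records:

  Lima: 3 ###
  Berlin: 2 ##
  Tokyo: 1 #
  Oslo: 1 #
  Dublin: 1 #
  Cairo: 1 #
  London: 1 #
  Toronto: 1 #

Most common: Lima (3 times)

Lima (3 times)


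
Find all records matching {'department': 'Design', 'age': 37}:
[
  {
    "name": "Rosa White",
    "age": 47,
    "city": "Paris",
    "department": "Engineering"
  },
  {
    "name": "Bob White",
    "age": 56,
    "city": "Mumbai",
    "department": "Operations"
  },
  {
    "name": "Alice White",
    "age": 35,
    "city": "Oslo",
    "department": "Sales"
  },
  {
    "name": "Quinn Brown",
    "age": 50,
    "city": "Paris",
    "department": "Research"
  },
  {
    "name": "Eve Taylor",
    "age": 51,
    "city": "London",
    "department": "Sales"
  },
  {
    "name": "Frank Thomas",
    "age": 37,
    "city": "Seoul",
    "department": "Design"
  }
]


Search criteria: {'department': 'Design', 'age': 37}

Checking 6 records:
  Rosa White: {department: Engineering, age: 47}
  Bob White: {department: Operations, age: 56}
  Alice White: {department: Sales, age: 35}
  Quinn Brown: {department: Research, age: 50}
  Eve Taylor: {department: Sales, age: 51}
  Frank Thomas: {department: Design, age: 37} <-- MATCH

Matches: ["Frank Thomas"]

["Frank Thomas"]


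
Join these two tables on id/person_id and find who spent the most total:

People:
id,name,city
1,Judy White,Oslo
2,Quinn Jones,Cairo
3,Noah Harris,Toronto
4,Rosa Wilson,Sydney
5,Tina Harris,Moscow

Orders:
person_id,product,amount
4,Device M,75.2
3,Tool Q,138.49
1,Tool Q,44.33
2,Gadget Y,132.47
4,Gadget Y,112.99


Join on: people.id = orders.person_id

Joined rows:
  Rosa Wilson (Sydney) bought Device M for $75.2
  Noah Harris (Toronto) bought Tool Q for $138.49
  Judy White (Oslo) bought Tool Q for $44.33
  Quinn Jones (Cairo) bought Gadget Y for $132.47
  Rosa Wilson (Sydney) bought Gadget Y for $112.99

Total per person:
  Rosa Wilson: $188.19
  Noah Harris: $138.49
  Quinn Jones: $132.47
  Judy White: $44.33

Top spender: Rosa Wilson ($188.19)

Rosa Wilson ($188.19)


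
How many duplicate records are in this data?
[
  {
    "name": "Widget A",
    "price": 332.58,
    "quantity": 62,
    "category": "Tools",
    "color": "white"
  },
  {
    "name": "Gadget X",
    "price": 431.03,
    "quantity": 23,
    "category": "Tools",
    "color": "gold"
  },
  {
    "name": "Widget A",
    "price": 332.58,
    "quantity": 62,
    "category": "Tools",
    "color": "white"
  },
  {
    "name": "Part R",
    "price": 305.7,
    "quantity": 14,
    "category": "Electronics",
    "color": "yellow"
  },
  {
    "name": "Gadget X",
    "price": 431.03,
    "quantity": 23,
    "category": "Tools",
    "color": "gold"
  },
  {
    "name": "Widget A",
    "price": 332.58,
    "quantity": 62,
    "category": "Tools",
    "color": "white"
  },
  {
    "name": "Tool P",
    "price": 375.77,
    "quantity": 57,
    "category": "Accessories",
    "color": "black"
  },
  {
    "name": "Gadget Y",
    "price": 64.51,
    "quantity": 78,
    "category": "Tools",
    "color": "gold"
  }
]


Checking 8 records for duplicates:

  Row 1: Widget A ($332.58, qty 62)
  Row 2: Gadget X ($431.03, qty 23)
  Row 3: Widget A ($332.58, qty 62) <-- DUPLICATE
  Row 4: Part R ($305.7, qty 14)
  Row 5: Gadget X ($431.03, qty 23) <-- DUPLICATE
  Row 6: Widget A ($332.58, qty 62) <-- DUPLICATE
  Row 7: Tool P ($375.77, qty 57)
  Row 8: Gadget Y ($64.51, qty 78)

Duplicates found: 3
Unique records: 5

3 duplicates, 5 unique


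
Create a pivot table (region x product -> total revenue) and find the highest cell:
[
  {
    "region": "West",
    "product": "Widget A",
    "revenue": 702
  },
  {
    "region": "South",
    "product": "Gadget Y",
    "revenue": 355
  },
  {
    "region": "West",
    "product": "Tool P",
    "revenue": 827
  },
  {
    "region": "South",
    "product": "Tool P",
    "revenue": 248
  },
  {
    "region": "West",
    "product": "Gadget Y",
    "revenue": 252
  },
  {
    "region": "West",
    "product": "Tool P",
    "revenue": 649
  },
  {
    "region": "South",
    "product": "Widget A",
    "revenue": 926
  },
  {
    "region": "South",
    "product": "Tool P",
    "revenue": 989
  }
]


Pivot: region (rows) x product (columns) -> total revenue

     Gadget Y      Tool P        Widget A    
South          355          1237           926  
West           252          1476           702  

Highest: West / Tool P = $1476

West / Tool P = $1476


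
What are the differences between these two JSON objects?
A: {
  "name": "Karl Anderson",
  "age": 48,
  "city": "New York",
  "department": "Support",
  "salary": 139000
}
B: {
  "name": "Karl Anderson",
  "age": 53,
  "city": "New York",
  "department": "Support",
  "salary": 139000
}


Comparing each field (in key order):
  name: same
  age: DIFFERENT
  city: same
  department: same
  salary: same
Differences:
  age: 48 -> 53

1 field(s) changed

1 change: age


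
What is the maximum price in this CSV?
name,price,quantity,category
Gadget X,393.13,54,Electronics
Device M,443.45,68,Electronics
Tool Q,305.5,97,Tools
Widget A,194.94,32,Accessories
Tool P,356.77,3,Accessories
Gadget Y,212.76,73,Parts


Computing maximum price:
Values: [393.13, 443.45, 305.5, 194.94, 356.77, 212.76]
Max = 443.45

443.45


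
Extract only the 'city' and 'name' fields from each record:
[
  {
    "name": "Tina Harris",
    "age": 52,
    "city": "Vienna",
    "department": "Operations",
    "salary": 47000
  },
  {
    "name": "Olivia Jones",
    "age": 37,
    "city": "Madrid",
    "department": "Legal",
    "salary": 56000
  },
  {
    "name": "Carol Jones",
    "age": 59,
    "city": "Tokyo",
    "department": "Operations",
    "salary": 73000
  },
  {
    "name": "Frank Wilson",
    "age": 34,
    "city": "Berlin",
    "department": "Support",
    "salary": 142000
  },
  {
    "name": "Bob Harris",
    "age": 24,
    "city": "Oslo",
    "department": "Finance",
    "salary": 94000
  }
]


Original: 5 records with fields: name, age, city, department, salary
Keep: ['city', 'name']
Drop: ['age', 'department', 'salary']
Result: 5 records, 2 fields each

[
  {
    "city": "Vienna",
    "name": "Tina Harris"
  },
  {
    "city": "Madrid",
    "name": "Olivia Jones"
  },
  {
    "city": "Tokyo",
    "name": "Carol Jones"
  },
  {
    "city": "Berlin",
    "name": "Frank Wilson"
  },
  {
    "city": "Oslo",
    "name": "Bob Harris"
  }
]


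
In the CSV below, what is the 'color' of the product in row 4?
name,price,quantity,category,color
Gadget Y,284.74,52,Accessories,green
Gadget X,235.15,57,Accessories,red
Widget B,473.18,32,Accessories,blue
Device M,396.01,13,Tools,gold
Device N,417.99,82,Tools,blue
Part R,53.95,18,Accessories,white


Query: Row 4 ('Device M'), column 'color'
Value: gold

gold


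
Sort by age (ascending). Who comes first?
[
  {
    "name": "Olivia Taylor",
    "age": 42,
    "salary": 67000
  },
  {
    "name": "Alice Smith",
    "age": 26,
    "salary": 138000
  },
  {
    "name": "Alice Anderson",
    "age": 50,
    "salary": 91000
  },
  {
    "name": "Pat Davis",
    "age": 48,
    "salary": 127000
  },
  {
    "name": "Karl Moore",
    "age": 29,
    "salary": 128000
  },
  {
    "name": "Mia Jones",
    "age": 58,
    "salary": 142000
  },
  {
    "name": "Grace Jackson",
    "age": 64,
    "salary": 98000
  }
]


Sort by: age (ascending)

Sorted order:
  1. Alice Smith (age = 26)
  2. Karl Moore (age = 29)
  3. Olivia Taylor (age = 42)
  4. Pat Davis (age = 48)
  5. Alice Anderson (age = 50)
  6. Mia Jones (age = 58)
  7. Grace Jackson (age = 64)

First: Alice Smith

Alice Smith


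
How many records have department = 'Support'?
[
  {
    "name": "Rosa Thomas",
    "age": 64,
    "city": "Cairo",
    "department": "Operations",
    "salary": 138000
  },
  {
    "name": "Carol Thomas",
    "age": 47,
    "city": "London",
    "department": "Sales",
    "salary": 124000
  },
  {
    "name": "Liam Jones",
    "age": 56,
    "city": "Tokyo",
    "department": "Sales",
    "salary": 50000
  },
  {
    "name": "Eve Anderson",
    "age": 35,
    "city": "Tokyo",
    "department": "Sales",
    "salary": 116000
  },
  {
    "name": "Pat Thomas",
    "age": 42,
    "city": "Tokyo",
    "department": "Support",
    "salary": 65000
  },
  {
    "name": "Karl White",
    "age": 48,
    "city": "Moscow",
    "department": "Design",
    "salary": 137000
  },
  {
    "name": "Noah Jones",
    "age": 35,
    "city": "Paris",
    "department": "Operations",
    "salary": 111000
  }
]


Data: 7 records
Condition: department = 'Support'

Checking each record:
  Rosa Thomas: Operations
  Carol Thomas: Sales
  Liam Jones: Sales
  Eve Anderson: Sales
  Pat Thomas: Support MATCH
  Karl White: Design
  Noah Jones: Operations

Count: 1

1


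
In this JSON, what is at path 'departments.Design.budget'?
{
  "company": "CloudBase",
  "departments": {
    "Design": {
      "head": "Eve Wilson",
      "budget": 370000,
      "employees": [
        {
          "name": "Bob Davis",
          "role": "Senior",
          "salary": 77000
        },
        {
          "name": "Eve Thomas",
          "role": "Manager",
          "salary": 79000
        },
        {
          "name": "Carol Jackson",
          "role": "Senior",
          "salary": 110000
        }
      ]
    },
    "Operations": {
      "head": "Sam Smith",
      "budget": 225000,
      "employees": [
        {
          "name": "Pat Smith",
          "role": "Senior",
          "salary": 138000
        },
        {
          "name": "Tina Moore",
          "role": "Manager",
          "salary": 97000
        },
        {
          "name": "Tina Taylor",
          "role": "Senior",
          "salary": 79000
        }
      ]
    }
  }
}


Path: departments.Design.budget

Navigate:
  -> departments
  -> Design
  -> budget = 370000

370000


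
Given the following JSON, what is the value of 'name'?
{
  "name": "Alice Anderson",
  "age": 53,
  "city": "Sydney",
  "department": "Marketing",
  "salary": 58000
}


Looking up field 'name'
Value: Alice Anderson

Alice Anderson


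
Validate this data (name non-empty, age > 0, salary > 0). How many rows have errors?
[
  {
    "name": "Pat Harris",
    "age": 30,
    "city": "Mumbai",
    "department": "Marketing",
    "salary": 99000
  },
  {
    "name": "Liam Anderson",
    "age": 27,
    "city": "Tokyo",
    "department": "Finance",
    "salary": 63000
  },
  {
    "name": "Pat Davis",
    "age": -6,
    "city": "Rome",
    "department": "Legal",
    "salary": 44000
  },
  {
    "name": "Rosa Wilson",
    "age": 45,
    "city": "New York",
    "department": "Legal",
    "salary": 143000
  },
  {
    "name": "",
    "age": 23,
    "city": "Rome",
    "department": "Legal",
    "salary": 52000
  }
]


Validating 5 records:
Rules: name non-empty, age > 0, salary > 0

  Row 1 (Pat Harris): OK
  Row 2 (Liam Anderson): OK
  Row 3 (Pat Davis): negative age: -6
  Row 4 (Rosa Wilson): OK
  Row 5 (???): empty name

Total errors: 2

2 errors


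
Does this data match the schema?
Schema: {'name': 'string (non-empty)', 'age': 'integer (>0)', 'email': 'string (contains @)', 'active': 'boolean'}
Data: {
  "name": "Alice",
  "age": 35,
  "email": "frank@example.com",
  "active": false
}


Validating each field against schema:
  name: OK (non-empty string)
  age: OK (positive integer)
  email: OK (string with @)
  active: OK (boolean)

Result: VALID

VALID


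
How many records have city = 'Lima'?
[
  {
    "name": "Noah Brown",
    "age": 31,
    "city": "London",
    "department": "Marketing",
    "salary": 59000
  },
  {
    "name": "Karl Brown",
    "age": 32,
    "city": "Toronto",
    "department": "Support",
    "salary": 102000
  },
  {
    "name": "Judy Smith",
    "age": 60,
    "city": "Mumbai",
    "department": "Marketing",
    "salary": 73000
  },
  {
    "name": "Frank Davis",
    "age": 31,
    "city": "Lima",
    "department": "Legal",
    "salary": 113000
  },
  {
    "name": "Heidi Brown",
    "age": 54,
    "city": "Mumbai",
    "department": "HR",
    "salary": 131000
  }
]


Data: 5 records
Condition: city = 'Lima'

Checking each record:
  Noah Brown: London
  Karl Brown: Toronto
  Judy Smith: Mumbai
  Frank Davis: Lima MATCH
  Heidi Brown: Mumbai

Count: 1

1


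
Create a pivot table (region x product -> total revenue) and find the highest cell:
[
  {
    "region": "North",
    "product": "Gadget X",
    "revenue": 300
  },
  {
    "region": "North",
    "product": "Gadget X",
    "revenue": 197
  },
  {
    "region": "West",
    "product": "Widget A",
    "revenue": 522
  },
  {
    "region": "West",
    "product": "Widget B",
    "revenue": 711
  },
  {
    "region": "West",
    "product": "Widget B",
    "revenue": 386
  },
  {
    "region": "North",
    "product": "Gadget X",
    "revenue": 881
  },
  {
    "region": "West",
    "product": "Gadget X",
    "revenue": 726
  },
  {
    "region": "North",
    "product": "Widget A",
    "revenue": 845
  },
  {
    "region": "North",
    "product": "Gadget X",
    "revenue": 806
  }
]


Pivot: region (rows) x product (columns) -> total revenue

     Gadget X      Widget A      Widget B    
North         2184           845             0  
West           726           522          1097  

Highest: North / Gadget X = $2184

North / Gadget X = $2184


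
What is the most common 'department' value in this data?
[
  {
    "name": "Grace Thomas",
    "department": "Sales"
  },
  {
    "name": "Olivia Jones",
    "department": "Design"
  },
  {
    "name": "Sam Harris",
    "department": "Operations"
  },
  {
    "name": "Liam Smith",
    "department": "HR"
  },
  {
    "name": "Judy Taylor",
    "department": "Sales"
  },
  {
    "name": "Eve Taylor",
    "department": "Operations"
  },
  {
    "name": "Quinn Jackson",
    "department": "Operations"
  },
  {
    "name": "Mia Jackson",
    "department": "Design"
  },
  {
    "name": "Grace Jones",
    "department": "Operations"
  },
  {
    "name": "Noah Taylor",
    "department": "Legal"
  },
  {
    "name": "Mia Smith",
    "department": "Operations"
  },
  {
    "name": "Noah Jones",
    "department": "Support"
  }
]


Counting 'department' values across 12 records:

  Operations: 5 #####
  Sales: 2 ##
  Design: 2 ##
  HR: 1 #
  Legal: 1 #
  Support: 1 #

Most common: Operations (5 times)

Operations (5 times)


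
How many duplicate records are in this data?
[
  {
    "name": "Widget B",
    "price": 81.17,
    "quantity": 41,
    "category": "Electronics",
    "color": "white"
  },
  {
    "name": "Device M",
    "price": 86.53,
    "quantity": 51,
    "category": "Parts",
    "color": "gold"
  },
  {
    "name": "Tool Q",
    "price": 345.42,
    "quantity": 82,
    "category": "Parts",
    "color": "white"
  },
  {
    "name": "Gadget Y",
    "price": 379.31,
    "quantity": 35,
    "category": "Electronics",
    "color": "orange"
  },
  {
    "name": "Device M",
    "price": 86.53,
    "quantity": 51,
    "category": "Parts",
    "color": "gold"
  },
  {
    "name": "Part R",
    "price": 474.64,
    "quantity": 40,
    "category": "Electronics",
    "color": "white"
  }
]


Checking 6 records for duplicates:

  Row 1: Widget B ($81.17, qty 41)
  Row 2: Device M ($86.53, qty 51)
  Row 3: Tool Q ($345.42, qty 82)
  Row 4: Gadget Y ($379.31, qty 35)
  Row 5: Device M ($86.53, qty 51) <-- DUPLICATE
  Row 6: Part R ($474.64, qty 40)

Duplicates found: 1
Unique records: 5

1 duplicates, 5 unique


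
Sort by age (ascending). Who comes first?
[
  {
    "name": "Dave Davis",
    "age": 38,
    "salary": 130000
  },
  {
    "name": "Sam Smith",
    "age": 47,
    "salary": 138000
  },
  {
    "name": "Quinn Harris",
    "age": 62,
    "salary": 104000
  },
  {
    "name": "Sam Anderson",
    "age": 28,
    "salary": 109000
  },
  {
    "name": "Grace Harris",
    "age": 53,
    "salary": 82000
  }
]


Sort by: age (ascending)

Sorted order:
  1. Sam Anderson (age = 28)
  2. Dave Davis (age = 38)
  3. Sam Smith (age = 47)
  4. Grace Harris (age = 53)
  5. Quinn Harris (age = 62)

First: Sam Anderson

Sam Anderson


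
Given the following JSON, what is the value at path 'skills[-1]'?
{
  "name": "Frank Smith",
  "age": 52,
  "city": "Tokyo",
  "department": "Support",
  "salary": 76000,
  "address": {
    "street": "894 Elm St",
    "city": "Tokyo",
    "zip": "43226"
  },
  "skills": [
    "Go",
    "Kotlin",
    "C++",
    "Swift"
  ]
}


Query: skills[-1]
Path: skills -> last element
Value: Swift

Swift


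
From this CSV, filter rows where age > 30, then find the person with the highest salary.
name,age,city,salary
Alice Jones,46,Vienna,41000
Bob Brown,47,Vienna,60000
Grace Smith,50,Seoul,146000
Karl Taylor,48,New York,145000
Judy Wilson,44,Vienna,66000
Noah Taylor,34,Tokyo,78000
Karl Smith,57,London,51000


Filter: age > 30
Sort by: salary (descending)

Filtered records (7):
  Grace Smith, age 50, salary $146000
  Karl Taylor, age 48, salary $145000
  Noah Taylor, age 34, salary $78000
  Judy Wilson, age 44, salary $66000
  Bob Brown, age 47, salary $60000
  Karl Smith, age 57, salary $51000
  Alice Jones, age 46, salary $41000

Highest salary: Grace Smith ($146000)

Grace Smith


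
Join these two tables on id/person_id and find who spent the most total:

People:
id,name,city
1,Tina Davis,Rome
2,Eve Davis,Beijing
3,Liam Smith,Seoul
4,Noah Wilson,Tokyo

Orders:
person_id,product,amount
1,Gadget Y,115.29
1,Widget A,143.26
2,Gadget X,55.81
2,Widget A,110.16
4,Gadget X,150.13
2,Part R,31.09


Join on: people.id = orders.person_id

Joined rows:
  Tina Davis (Rome) bought Gadget Y for $115.29
  Tina Davis (Rome) bought Widget A for $143.26
  Eve Davis (Beijing) bought Gadget X for $55.81
  Eve Davis (Beijing) bought Widget A for $110.16
  Noah Wilson (Tokyo) bought Gadget X for $150.13
  Eve Davis (Beijing) bought Part R for $31.09

Total per person:
  Tina Davis: $258.55
  Eve Davis: $197.06
  Noah Wilson: $150.13

Top spender: Tina Davis ($258.55)

Tina Davis ($258.55)


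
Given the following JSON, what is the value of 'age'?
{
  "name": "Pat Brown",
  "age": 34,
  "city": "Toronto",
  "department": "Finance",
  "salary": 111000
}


Looking up field 'age'
Value: 34

34


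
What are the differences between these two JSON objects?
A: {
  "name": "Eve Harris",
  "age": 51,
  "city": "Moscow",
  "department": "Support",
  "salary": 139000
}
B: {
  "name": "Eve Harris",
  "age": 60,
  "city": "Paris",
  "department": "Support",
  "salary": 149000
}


Comparing each field (in key order):
  name: same
  age: DIFFERENT
  city: DIFFERENT
  department: same
  salary: DIFFERENT
Differences:
  age: 51 -> 60
  city: Moscow -> Paris
  salary: 139000 -> 149000

3 field(s) changed

3 changes: age, city, salary


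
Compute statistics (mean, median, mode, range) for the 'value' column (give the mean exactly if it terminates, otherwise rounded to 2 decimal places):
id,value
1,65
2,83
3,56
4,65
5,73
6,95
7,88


Data: [65, 83, 56, 65, 73, 95, 88]
Count: 7
Sum: 525
Mean: 525/7 = 75
Sorted: [56, 65, 65, 73, 83, 88, 95]
Median: 73.0
Mode: 65 (2 times)
Range: 95 - 56 = 39
Min: 56, Max: 95

mean=75, median=73.0, mode=65, range=39


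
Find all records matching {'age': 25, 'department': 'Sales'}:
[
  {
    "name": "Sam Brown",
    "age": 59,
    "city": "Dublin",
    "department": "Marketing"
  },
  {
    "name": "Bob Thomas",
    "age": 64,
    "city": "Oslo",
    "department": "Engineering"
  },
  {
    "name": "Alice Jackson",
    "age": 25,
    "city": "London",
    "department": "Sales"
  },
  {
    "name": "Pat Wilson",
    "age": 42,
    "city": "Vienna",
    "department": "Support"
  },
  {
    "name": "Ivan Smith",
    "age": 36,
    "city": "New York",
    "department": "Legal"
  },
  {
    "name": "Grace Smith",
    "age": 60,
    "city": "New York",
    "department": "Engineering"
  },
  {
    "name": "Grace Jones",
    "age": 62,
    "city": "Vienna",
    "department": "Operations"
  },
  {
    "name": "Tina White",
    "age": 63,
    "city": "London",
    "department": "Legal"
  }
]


Search criteria: {'age': 25, 'department': 'Sales'}

Checking 8 records:
  Sam Brown: {age: 59, department: Marketing}
  Bob Thomas: {age: 64, department: Engineering}
  Alice Jackson: {age: 25, department: Sales} <-- MATCH
  Pat Wilson: {age: 42, department: Support}
  Ivan Smith: {age: 36, department: Legal}
  Grace Smith: {age: 60, department: Engineering}
  Grace Jones: {age: 62, department: Operations}
  Tina White: {age: 63, department: Legal}

Matches: ["Alice Jackson"]

["Alice Jackson"]
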